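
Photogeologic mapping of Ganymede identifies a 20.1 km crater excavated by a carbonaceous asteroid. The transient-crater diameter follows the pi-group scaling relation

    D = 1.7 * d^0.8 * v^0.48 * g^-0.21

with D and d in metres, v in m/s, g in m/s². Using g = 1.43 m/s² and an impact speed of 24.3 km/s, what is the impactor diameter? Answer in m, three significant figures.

d ≈ 316 m

Rearranging for d: d = [D / (1.7 · 24300^0.48 · 1.43^-0.21)]^(1/0.8).
D = 20100 m.
24300^0.48 = 127.4
1.43^-0.21 = 0.9276
Denominator = 1.7 × 127.4 × 0.9276 = 200.9
D / 200.9 = 20100 / 200.9 = 100.0
d = 100.0^(1/0.8) = 100.0^1.25 = 316.2 m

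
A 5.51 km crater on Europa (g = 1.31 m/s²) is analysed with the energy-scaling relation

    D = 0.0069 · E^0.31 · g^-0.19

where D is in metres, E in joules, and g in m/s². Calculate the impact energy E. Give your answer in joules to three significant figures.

E ≈ 1.29 × 10^19 J

Rearranging: E = [D / (0.0069 · g^-0.19)]^(1/0.31).
D = 5510 m.
g^-0.19 = 1.31^-0.19 = 0.9500
D / (0.0069 × 0.9500) = 5510 / (6.555 × 10^-3) = 8.406 × 10^5
E = (8.406 × 10^5)^3.2258 = 1.293 × 10^19 J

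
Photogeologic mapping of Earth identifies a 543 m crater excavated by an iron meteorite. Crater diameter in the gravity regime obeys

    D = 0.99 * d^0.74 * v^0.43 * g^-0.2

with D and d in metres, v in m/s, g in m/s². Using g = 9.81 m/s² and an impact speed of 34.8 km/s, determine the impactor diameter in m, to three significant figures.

d ≈ 21.4 m

Rearranging for d: d = [D / (0.99 · 34800^0.43 · 9.81^-0.2)]^(1/0.74).
34800^0.43 = 89.72
9.81^-0.2 = 0.6334
Denominator = 0.99 × 89.72 × 0.6334 = 56.26
D / 56.26 = 543 / 56.26 = 9.652
d = 9.652^(1/0.74) = 9.652^1.3514 = 21.41 m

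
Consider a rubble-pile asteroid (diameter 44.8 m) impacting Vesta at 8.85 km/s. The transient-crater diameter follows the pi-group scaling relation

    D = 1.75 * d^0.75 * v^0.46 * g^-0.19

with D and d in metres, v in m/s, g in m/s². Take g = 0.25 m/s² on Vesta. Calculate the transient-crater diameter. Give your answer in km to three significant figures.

In SI units: v = 8850 m/s.
d^0.75 = 44.8^0.75 = 17.32
v^0.46 = 8850^0.46 = 65.40
g^-0.19 = 0.25^-0.19 = 1.301
D = 1.75 × 17.32 × 65.40 × 1.301 = 2579 m
   = 2.579 km

D ≈ 2.58 km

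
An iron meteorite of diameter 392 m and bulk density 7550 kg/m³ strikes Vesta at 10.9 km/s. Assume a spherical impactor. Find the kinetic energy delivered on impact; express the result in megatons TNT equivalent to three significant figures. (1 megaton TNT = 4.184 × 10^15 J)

E ≈ 3380 Mt TNT

v = 10900 m/s.
Mass m = (π/6) ρ d³ = (π/6) × 7550 × (392)³ = 2.381 × 10^11 kg
E = ½ m v² = 0.5 × 2.381 × 10^11 × (10900)² = 1.414 × 10^19 J
   = 1.414 × 10^19 / 4.184×10^15 = 3380 Mt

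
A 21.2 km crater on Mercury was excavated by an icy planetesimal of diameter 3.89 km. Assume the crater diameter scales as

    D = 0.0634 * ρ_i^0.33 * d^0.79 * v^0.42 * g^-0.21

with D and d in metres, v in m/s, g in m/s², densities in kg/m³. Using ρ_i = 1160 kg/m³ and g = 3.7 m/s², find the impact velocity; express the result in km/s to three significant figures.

v ≈ 18.9 km/s

Rearranging for v: v = [D / (0.0634 · 1160^0.33 · 3890^0.79 · 3.7^-0.21)]^(1/0.42).
D = 21200 m.
1160^0.33 = 10.26
3890^0.79 = 685.6
3.7^-0.21 = 0.7598
Denominator = 0.0634 × 10.26 × 685.6 × 0.7598 = 338.8
D / 338.8 = 21200 / 338.8 = 62.57
v = 62.57^(1/0.42) = 62.57^2.381 = 18930 m/s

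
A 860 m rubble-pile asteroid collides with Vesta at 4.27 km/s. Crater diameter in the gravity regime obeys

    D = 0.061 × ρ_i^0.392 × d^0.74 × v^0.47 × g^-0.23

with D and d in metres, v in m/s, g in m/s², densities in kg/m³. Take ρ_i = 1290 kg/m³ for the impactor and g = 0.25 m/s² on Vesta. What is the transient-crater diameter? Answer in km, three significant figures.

In SI units: v = 4270 m/s.
ρ_i^0.392 = 1290^0.392 = 16.57
d^0.74 = 860^0.74 = 148.4
v^0.47 = 4270^0.47 = 50.85
g^-0.23 = 0.25^-0.23 = 1.376
D = 0.061 × 16.57 × 148.4 × 50.85 × 1.376 = 10495 m
   = 10.50 km

D ≈ 10.5 km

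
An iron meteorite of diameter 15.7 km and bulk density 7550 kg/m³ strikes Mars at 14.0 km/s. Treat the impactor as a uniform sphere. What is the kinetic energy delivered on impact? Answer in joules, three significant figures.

d = 15700 m; v = 14000 m/s.
Mass m = (π/6) ρ d³ = (π/6) × 7550 × (15700)³ = 1.530 × 10^16 kg
E = ½ m v² = 0.5 × 1.530 × 10^16 × (14000)² = 1.499 × 10^24 J

E ≈ 1.50 × 10^24 J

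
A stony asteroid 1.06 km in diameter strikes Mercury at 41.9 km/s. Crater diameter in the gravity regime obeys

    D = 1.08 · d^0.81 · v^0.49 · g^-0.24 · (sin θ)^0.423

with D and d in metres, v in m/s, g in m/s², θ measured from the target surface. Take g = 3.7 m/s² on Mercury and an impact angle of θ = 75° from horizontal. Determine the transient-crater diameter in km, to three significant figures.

In SI units: d = 1060 m, v = 41900 m/s.
d^0.81 = 1060^0.81 = 282.2
v^0.49 = 41900^0.49 = 184.0
g^-0.24 = 3.7^-0.24 = 0.7305
(sin 75°)^0.423 = 0.9659^0.423 = 0.9854
D = 1.08 × 282.2 × 184.0 × 0.7305 × 0.9854 = 40367 m
   = 40.37 km

D ≈ 40.4 km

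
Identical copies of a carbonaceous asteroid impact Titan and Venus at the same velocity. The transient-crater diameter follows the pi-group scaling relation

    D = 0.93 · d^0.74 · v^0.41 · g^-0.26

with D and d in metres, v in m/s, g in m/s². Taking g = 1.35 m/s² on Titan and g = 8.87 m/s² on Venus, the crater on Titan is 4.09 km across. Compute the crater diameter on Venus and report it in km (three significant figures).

D ≈ 2.51 km

All impactor-dependent factors cancel in the ratio, leaving D_Venus/D_Titan = (g_Venus/g_Titan)^-0.26.
(8.87/1.35)^-0.26 = 6.570^-0.26 = 0.6130
D_Venus = 0.6130 × 4.09 km = 2.51 km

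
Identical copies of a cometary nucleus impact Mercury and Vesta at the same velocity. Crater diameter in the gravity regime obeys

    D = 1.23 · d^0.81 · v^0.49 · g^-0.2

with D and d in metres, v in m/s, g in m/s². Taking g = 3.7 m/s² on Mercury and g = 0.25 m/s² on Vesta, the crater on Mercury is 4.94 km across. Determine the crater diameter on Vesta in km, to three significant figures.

All impactor-dependent factors cancel in the ratio, leaving D_Vesta/D_Mercury = (g_Vesta/g_Mercury)^-0.2.
(0.25/3.7)^-0.2 = 0.06757^-0.2 = 1.714
D_Vesta = 1.714 × 4.94 km = 8.47 km

D ≈ 8.47 km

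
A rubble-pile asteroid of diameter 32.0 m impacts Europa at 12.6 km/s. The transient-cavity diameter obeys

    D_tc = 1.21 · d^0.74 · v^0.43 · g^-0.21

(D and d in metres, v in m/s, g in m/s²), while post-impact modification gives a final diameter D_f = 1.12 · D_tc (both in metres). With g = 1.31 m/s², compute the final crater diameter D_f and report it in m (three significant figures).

D_f ≈ 965 m

v = 12600 m/s.
d^0.74 = 32^0.74 = 13.00
v^0.43 = 12600^0.43 = 57.96
g^-0.21 = 1.31^-0.21 = 0.9449
D_tc = 1.21 × 13.00 × 57.96 × 0.9449 = 861.5 m
D_f = 1.12 × 861.5 = 964.9 m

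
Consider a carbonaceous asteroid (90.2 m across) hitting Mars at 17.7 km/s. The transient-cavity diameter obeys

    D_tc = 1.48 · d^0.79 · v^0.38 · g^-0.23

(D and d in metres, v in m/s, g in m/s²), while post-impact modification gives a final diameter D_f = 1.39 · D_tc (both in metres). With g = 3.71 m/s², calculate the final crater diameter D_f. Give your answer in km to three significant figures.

v = 17700 m/s.
d^0.79 = 90.2^0.79 = 35.04
v^0.38 = 17700^0.38 = 41.14
g^-0.23 = 3.71^-0.23 = 0.7397
D_tc = 1.48 × 35.04 × 41.14 × 0.7397 = 1578 m
D_f = 1.39 × 1578 = 2193 m
     = 2.193 km

D_f ≈ 2.19 km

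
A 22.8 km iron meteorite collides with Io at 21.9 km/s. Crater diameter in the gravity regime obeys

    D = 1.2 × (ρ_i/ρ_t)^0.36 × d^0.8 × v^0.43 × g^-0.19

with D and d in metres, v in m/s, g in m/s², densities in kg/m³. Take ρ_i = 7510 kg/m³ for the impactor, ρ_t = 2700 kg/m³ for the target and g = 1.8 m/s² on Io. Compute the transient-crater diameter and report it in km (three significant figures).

In SI units: d = 22800 m, v = 21900 m/s.
(ρ_i/ρ_t)^0.36 = (7510/2700)^0.36 = 1.445
d^0.8 = 22800^0.8 = 3064
v^0.43 = 21900^0.43 = 73.52
g^-0.19 = 1.8^-0.19 = 0.8943
D = 1.2 × 1.445 × 3064 × 73.52 × 0.8943 = 3.493 × 10^5 m
   = 349.3 km

D ≈ 349 km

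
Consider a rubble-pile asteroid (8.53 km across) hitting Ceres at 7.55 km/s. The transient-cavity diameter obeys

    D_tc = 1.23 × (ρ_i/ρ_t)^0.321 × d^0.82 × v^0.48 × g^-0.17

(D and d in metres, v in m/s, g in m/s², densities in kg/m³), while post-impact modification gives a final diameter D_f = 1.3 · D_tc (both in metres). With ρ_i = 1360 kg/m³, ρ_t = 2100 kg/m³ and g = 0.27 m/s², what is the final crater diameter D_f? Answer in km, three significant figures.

D_f ≈ 211 km

In SI: d = 8530 m, v = 7550 m/s.
(ρ_i/ρ_t)^0.321 = (1360/2100)^0.321 = 0.8698
d^0.82 = 8530^0.82 = 1673
v^0.48 = 7550^0.48 = 72.68
g^-0.17 = 0.27^-0.17 = 1.249
D_tc = 1.23 × 0.8698 × 1673 × 72.68 × 1.249 = 1.625 × 10^5 m
D_f = 1.3 × 1.625 × 10^5 = 2.112 × 10^5 m
     = 211.2 km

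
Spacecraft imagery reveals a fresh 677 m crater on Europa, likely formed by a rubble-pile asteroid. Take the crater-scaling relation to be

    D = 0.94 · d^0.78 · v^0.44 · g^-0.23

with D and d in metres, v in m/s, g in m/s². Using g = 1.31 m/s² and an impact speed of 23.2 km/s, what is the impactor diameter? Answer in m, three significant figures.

Rearranging for d: d = [D / (0.94 · 23200^0.44 · 1.31^-0.23)]^(1/0.78).
23200^0.44 = 83.33
1.31^-0.23 = 0.9398
Denominator = 0.94 × 83.33 × 0.9398 = 73.61
D / 73.61 = 677 / 73.61 = 9.197
d = 9.197^(1/0.78) = 9.197^1.2821 = 17.20 m

d ≈ 17.2 m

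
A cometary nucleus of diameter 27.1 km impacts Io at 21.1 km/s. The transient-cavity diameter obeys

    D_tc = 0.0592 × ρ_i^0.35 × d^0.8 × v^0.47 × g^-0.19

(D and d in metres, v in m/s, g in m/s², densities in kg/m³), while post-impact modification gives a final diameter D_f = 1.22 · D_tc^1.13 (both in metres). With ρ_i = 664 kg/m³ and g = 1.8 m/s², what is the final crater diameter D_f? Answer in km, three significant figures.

D_f ≈ 1160 km

In SI: d = 27100 m, v = 21100 m/s.
ρ_i^0.35 = 664^0.35 = 9.722
d^0.8 = 27100^0.8 = 3519
v^0.47 = 21100^0.47 = 107.7
g^-0.19 = 1.8^-0.19 = 0.8943
D_tc = 0.0592 × 9.722 × 3519 × 107.7 × 0.8943 = 1.951 × 10^5 m
D_f = 1.22 × (1.951 × 10^5)^1.13 = 1.160 × 10^6 m
     = 1160 km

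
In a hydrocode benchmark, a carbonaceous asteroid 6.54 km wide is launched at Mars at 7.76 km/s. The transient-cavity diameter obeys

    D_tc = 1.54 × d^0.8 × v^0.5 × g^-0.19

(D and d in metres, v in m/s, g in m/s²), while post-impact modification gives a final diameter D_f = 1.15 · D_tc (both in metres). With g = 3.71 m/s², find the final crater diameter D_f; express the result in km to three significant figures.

D_f ≈ 137 km

In SI: d = 6540 m, v = 7760 m/s.
d^0.8 = 6540^0.8 = 1128
v^0.5 = 7760^0.5 = 88.09
g^-0.19 = 3.71^-0.19 = 0.7795
D_tc = 1.54 × 1128 × 88.09 × 0.7795 = 1.193 × 10^5 m
D_f = 1.15 × 1.193 × 10^5 = 1.372 × 10^5 m
     = 137.2 km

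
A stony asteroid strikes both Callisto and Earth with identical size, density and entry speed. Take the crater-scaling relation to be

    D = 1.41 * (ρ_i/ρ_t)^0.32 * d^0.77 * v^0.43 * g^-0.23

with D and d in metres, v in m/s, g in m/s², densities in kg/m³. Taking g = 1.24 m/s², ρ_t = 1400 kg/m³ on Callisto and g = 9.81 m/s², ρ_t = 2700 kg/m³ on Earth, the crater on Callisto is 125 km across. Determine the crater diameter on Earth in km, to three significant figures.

D ≈ 63.0 km

The impactor-only factors (d, v, ρ_i) cancel in the ratio, leaving D_Earth/D_Callisto = (g_Earth/g_Callisto)^-0.23 · (ρ_t,Callisto/ρ_t,Earth)^0.32.
(9.81/1.24)^-0.23 = 7.911^-0.23 = 0.6215
(1400/2700)^0.32 = 0.5185^0.32 = 0.8104
Ratio = 0.6215 × 0.8104 = 0.5037
D_Earth = 0.5037 × 125 km = 63.0 km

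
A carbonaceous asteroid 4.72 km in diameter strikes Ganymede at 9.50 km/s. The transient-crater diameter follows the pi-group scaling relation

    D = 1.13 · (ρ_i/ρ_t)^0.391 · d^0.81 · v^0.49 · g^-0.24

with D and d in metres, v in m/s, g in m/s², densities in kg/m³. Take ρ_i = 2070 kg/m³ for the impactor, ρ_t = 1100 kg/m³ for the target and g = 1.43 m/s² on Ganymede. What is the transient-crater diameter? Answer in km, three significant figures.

D ≈ 112 km

In SI units: d = 4720 m, v = 9500 m/s.
(ρ_i/ρ_t)^0.391 = (2070/1100)^0.391 = 1.280
d^0.81 = 4720^0.81 = 946.0
v^0.49 = 9500^0.49 = 88.94
g^-0.24 = 1.43^-0.24 = 0.9177
D = 1.13 × 1.280 × 946.0 × 88.94 × 0.9177 = 1.117 × 10^5 m
   = 111.7 km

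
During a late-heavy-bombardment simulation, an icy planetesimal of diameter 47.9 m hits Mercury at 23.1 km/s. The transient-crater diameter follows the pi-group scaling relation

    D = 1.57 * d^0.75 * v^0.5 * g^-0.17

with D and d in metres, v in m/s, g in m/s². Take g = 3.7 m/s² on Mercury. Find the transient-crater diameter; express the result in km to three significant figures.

D ≈ 3.48 km

In SI units: v = 23100 m/s.
d^0.75 = 47.9^0.75 = 18.21
v^0.5 = 23100^0.5 = 152.0
g^-0.17 = 3.7^-0.17 = 0.8006
D = 1.57 × 18.21 × 152.0 × 0.8006 = 3479 m
   = 3.479 km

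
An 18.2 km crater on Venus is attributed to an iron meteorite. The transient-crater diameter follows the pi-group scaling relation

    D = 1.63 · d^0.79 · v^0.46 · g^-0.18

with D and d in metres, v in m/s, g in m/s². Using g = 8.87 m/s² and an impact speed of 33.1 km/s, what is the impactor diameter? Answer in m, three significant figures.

Rearranging for d: d = [D / (1.63 · 33100^0.46 · 8.87^-0.18)]^(1/0.79).
D = 18200 m.
33100^0.46 = 120.0
8.87^-0.18 = 0.6751
Denominator = 1.63 × 120.0 × 0.6751 = 132.0
D / 132.0 = 18200 / 132.0 = 137.9
d = 137.9^(1/0.79) = 137.9^1.2658 = 510.8 m

d ≈ 511 m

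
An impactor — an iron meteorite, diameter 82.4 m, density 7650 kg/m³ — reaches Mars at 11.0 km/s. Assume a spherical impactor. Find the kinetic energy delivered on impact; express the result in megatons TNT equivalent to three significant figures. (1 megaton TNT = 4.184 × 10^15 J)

v = 11000 m/s.
Mass m = (π/6) ρ d³ = (π/6) × 7650 × (82.4)³ = 2.241 × 10^9 kg
E = ½ m v² = 0.5 × 2.241 × 10^9 × (11000)² = 1.356 × 10^17 J
   = 1.356 × 10^17 / 4.184×10^15 = 32.41 Mt

E ≈ 32.4 Mt TNT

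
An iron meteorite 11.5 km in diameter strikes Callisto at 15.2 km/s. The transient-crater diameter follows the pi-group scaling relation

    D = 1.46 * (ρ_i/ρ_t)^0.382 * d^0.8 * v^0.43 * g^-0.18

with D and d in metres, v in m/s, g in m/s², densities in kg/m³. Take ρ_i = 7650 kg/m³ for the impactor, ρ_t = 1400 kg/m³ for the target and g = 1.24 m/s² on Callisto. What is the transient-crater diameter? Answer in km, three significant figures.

In SI units: d = 11500 m, v = 15200 m/s.
(ρ_i/ρ_t)^0.382 = (7650/1400)^0.382 = 1.913
d^0.8 = 11500^0.8 = 1772
v^0.43 = 15200^0.43 = 62.83
g^-0.18 = 1.24^-0.18 = 0.9620
D = 1.46 × 1.913 × 1772 × 62.83 × 0.9620 = 2.991 × 10^5 m
   = 299.1 km

D ≈ 299 km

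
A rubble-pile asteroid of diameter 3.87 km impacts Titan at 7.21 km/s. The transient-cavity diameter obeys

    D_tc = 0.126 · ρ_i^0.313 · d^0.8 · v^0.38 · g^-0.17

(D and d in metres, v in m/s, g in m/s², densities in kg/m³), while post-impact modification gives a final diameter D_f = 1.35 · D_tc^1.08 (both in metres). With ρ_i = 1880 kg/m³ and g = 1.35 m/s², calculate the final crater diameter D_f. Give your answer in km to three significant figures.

D_f ≈ 84.1 km

In SI: d = 3870 m, v = 7210 m/s.
ρ_i^0.313 = 1880^0.313 = 10.59
d^0.8 = 3870^0.8 = 741.6
v^0.38 = 7210^0.38 = 29.24
g^-0.17 = 1.35^-0.17 = 0.9503
D_tc = 0.126 × 10.59 × 741.6 × 29.24 × 0.9503 = 27500 m
D_f = 1.35 × (27500)^1.08 = 84103 m
     = 84.10 km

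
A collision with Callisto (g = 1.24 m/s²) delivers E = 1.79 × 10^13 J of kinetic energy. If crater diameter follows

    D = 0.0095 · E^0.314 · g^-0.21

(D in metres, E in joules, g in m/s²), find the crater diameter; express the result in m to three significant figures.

E^0.314 = (1.79 × 10^13)^0.314 = 1.450 × 10^4
g^-0.21 = 1.24^-0.21 = 0.9558
D = 0.0095 × 1.450 × 10^4 × 0.9558 = 131.7 m

D ≈ 132 m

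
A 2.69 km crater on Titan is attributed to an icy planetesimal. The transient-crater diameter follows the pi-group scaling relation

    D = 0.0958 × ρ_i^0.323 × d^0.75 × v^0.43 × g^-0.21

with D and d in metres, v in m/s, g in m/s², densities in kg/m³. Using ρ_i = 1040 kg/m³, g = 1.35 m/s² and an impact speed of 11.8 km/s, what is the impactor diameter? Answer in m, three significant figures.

Rearranging for d: d = [D / (0.0958 · 1040^0.323 · 11800^0.43 · 1.35^-0.21)]^(1/0.75).
D = 2690 m.
1040^0.323 = 9.430
11800^0.43 = 56.35
1.35^-0.21 = 0.9389
Denominator = 0.0958 × 9.430 × 56.35 × 0.9389 = 47.80
D / 47.80 = 2690 / 47.80 = 56.28
d = 56.28^(1/0.75) = 56.28^1.3333 = 215.6 m

d ≈ 216 m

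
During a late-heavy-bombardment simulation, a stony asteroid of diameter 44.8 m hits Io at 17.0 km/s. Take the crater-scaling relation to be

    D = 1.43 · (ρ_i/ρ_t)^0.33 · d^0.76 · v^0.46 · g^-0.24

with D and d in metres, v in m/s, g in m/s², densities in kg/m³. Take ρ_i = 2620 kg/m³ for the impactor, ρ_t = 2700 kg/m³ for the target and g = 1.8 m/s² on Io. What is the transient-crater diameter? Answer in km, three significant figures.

D ≈ 1.95 km

In SI units: v = 17000 m/s.
(ρ_i/ρ_t)^0.33 = (2620/2700)^0.33 = 0.9901
d^0.76 = 44.8^0.76 = 17.99
v^0.46 = 17000^0.46 = 88.31
g^-0.24 = 1.8^-0.24 = 0.8684
D = 1.43 × 0.9901 × 17.99 × 88.31 × 0.8684 = 1953 m
   = 1.953 km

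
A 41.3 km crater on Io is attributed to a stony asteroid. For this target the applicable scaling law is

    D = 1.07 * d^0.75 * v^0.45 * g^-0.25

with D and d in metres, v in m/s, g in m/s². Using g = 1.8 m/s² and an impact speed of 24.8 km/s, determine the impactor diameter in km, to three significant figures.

Rearranging for d: d = [D / (1.07 · 24800^0.45 · 1.8^-0.25)]^(1/0.75).
D = 41300 m.
24800^0.45 = 94.95
1.8^-0.25 = 0.8633
Denominator = 1.07 × 94.95 × 0.8633 = 87.71
D / 87.71 = 41300 / 87.71 = 470.9
d = 470.9^(1/0.75) = 470.9^1.3333 = 3663 m

d ≈ 3.66 km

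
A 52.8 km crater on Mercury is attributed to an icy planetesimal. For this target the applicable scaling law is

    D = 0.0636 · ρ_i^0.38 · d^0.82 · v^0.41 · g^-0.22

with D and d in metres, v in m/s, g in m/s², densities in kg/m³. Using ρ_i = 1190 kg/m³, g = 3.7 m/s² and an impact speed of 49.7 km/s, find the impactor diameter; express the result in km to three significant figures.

d ≈ 3.96 km

Rearranging for d: d = [D / (0.0636 · 1190^0.38 · 49700^0.41 · 3.7^-0.22)]^(1/0.82).
D = 52800 m.
1190^0.38 = 14.75
49700^0.41 = 84.24
3.7^-0.22 = 0.7499
Denominator = 0.0636 × 14.75 × 84.24 × 0.7499 = 59.26
D / 59.26 = 52800 / 59.26 = 891.0
d = 891.0^(1/0.82) = 891.0^1.2195 = 3957 m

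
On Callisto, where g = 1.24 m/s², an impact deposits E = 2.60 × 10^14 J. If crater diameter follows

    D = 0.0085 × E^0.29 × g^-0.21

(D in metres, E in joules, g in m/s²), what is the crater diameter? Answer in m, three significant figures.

E^0.29 = (2.60 × 10^14)^0.29 = 1.515 × 10^4
g^-0.21 = 1.24^-0.21 = 0.9558
D = 0.0085 × 1.515 × 10^4 × 0.9558 = 123.1 m

D ≈ 123 m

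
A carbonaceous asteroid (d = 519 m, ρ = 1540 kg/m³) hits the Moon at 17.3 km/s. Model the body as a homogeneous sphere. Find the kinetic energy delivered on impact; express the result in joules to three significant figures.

v = 17300 m/s.
Mass m = (π/6) ρ d³ = (π/6) × 1540 × (519)³ = 1.127 × 10^11 kg
E = ½ m v² = 0.5 × 1.127 × 10^11 × (17300)² = 1.686 × 10^19 J

E ≈ 1.69 × 10^19 J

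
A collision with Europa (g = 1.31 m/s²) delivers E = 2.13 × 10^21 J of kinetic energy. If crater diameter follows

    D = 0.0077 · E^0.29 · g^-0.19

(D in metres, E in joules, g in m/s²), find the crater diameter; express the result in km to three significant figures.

E^0.29 = (2.13 × 10^21)^0.29 = 1.532 × 10^6
g^-0.19 = 1.31^-0.19 = 0.9500
D = 0.0077 × 1.532 × 10^6 × 0.9500 = 11207 m
   = 11.21 km

D ≈ 11.2 km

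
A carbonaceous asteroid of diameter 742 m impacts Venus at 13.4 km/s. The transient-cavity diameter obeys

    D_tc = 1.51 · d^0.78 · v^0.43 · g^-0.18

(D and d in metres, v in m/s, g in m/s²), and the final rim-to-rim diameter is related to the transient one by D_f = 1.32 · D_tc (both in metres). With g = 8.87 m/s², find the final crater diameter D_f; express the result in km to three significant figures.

D_f ≈ 13.9 km

v = 13400 m/s.
d^0.78 = 742^0.78 = 173.3
v^0.43 = 13400^0.43 = 59.52
g^-0.18 = 8.87^-0.18 = 0.6751
D_tc = 1.51 × 173.3 × 59.52 × 0.6751 = 10510 m
D_f = 1.32 × 10510 = 13873 m
     = 13.87 km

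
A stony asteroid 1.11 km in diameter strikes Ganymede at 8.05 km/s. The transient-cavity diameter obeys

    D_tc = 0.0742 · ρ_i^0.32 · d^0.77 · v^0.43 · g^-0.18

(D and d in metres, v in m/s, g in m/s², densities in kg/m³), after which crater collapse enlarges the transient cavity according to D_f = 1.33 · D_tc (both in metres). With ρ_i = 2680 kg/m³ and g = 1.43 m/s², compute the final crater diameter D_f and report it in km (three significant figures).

D_f ≈ 12.2 km

In SI: d = 1110 m, v = 8050 m/s.
ρ_i^0.32 = 2680^0.32 = 12.50
d^0.77 = 1110^0.77 = 221.3
v^0.43 = 8050^0.43 = 47.81
g^-0.18 = 1.43^-0.18 = 0.9376
D_tc = 0.0742 × 12.50 × 221.3 × 47.81 × 0.9376 = 9201 m
D_f = 1.33 × 9201 = 12237 m
     = 12.24 km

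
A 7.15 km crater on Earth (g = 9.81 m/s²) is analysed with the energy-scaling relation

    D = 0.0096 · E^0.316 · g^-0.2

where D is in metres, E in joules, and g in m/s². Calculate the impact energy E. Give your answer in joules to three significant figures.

E ≈ 1.62 × 10^19 J

Rearranging: E = [D / (0.0096 · g^-0.2)]^(1/0.316).
D = 7150 m.
g^-0.2 = 9.81^-0.2 = 0.6334
D / (0.0096 × 0.6334) = 7150 / (6.081 × 10^-3) = 1.176 × 10^6
E = (1.176 × 10^6)^3.1646 = 1.623 × 10^19 J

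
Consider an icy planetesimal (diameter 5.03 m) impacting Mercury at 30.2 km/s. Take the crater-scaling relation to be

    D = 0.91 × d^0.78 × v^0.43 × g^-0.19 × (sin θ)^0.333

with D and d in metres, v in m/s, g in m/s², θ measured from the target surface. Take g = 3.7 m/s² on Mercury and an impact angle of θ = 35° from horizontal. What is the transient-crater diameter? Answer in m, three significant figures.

In SI units: v = 30200 m/s.
d^0.78 = 5.03^0.78 = 3.526
v^0.43 = 30200^0.43 = 84.41
g^-0.19 = 3.7^-0.19 = 0.7799
(sin 35°)^0.333 = 0.5736^0.333 = 0.8310
D = 0.91 × 3.526 × 84.41 × 0.7799 × 0.8310 = 175.5 m

D ≈ 176 m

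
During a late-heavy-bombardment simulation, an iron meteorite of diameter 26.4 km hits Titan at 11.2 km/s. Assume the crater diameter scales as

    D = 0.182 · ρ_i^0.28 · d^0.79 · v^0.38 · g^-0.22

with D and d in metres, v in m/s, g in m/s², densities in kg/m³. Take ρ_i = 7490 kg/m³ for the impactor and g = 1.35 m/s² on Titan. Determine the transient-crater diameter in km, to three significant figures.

D ≈ 223 km

In SI units: d = 26400 m, v = 11200 m/s.
ρ_i^0.28 = 7490^0.28 = 12.16
d^0.79 = 26400^0.79 = 3112
v^0.38 = 11200^0.38 = 34.57
g^-0.22 = 1.35^-0.22 = 0.9361
D = 0.182 × 12.16 × 3112 × 34.57 × 0.9361 = 2.229 × 10^5 m
   = 222.9 km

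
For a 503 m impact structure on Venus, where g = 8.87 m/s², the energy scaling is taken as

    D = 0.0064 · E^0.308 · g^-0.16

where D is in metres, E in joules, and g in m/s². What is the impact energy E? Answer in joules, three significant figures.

E ≈ 2.44 × 10^16 J

Rearranging: E = [D / (0.0064 · g^-0.16)]^(1/0.308).
g^-0.16 = 8.87^-0.16 = 0.7052
D / (0.0064 × 0.7052) = 503 / (4.513 × 10^-3) = 1.115 × 10^5
E = (1.115 × 10^5)^3.2468 = 2.441 × 10^16 J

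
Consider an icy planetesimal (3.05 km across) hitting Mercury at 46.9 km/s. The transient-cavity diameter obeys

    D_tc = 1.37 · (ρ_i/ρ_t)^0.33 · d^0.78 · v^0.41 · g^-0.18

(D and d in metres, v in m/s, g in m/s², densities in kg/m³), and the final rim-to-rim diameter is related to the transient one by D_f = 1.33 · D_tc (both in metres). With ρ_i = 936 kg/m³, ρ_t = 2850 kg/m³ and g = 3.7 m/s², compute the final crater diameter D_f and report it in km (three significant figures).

In SI: d = 3050 m, v = 46900 m/s.
(ρ_i/ρ_t)^0.33 = (936/2850)^0.33 = 0.6925
d^0.78 = 3050^0.78 = 522.1
v^0.41 = 46900^0.41 = 82.26
g^-0.18 = 3.7^-0.18 = 0.7902
D_tc = 1.37 × 0.6925 × 522.1 × 82.26 × 0.7902 = 32200 m
D_f = 1.33 × 32200 = 42826 m
     = 42.83 km

D_f ≈ 42.8 km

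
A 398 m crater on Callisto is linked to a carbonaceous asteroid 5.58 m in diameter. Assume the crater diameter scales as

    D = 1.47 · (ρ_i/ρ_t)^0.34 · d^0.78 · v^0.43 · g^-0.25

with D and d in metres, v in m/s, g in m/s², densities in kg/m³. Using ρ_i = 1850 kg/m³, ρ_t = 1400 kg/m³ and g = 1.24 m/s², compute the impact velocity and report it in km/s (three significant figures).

v ≈ 18.3 km/s

Rearranging for v: v = [D / (1.47 · (1850/1400)^0.34 · 5.58^0.78 · 1.24^-0.25)]^(1/0.43).
(1850/1400)^0.34 = 1.099
5.58^0.78 = 3.823
1.24^-0.25 = 0.9476
Denominator = 1.47 × 1.099 × 3.823 × 0.9476 = 5.853
D / 5.853 = 398 / 5.853 = 68.00
v = 68.00^(1/0.43) = 68.00^2.3256 = 18268 m/s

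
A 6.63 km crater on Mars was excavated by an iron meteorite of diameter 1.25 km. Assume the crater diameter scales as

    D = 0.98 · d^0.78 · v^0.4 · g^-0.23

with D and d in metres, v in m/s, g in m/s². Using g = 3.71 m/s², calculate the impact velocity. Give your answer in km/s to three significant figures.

Rearranging for v: v = [D / (0.98 · 1250^0.78 · 3.71^-0.23)]^(1/0.4).
D = 6630 m.
1250^0.78 = 260.4
3.71^-0.23 = 0.7397
Denominator = 0.98 × 260.4 × 0.7397 = 188.8
D / 188.8 = 6630 / 188.8 = 35.12
v = 35.12^(1/0.4) = 35.12^2.5 = 7309 m/s

v ≈ 7.31 km/s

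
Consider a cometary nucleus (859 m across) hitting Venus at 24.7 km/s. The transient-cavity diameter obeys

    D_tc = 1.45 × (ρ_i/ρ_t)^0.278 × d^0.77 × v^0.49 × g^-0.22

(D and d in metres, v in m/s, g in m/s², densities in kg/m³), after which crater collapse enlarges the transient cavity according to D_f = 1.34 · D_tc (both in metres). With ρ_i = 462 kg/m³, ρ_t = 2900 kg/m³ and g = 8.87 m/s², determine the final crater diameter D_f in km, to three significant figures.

v = 24700 m/s.
(ρ_i/ρ_t)^0.278 = (462/2900)^0.278 = 0.6001
d^0.77 = 859^0.77 = 181.6
v^0.49 = 24700^0.49 = 142.0
g^-0.22 = 8.87^-0.22 = 0.6187
D_tc = 1.45 × 0.6001 × 181.6 × 142.0 × 0.6187 = 13880 m
D_f = 1.34 × 13880 = 18599 m
     = 18.60 km

D_f ≈ 18.6 km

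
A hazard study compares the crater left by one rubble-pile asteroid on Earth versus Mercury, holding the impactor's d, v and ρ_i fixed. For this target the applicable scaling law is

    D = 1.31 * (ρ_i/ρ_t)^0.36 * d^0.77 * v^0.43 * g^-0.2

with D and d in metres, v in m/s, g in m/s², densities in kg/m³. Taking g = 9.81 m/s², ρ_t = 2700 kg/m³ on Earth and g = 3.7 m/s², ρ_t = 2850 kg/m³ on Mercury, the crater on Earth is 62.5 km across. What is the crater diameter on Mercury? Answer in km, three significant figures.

D ≈ 74.5 km

The impactor-only factors (d, v, ρ_i) cancel in the ratio, leaving D_Mercury/D_Earth = (g_Mercury/g_Earth)^-0.2 · (ρ_t,Earth/ρ_t,Mercury)^0.36.
(3.7/9.81)^-0.2 = 0.3772^-0.2 = 1.215
(2700/2850)^0.36 = 0.9474^0.36 = 0.9807
Ratio = 1.215 × 0.9807 = 1.192
D_Mercury = 1.192 × 62.5 km = 74.5 km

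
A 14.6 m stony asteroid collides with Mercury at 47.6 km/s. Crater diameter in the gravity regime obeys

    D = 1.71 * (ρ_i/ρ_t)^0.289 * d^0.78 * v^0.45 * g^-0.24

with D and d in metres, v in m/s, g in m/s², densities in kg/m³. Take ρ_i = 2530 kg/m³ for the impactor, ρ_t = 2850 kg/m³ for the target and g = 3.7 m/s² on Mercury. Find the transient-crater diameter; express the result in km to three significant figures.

In SI units: v = 47600 m/s.
(ρ_i/ρ_t)^0.289 = (2530/2850)^0.289 = 0.9662
d^0.78 = 14.6^0.78 = 8.095
v^0.45 = 47600^0.45 = 127.3
g^-0.24 = 3.7^-0.24 = 0.7305
D = 1.71 × 0.9662 × 8.095 × 127.3 × 0.7305 = 1244 m
   = 1.244 km

D ≈ 1.24 km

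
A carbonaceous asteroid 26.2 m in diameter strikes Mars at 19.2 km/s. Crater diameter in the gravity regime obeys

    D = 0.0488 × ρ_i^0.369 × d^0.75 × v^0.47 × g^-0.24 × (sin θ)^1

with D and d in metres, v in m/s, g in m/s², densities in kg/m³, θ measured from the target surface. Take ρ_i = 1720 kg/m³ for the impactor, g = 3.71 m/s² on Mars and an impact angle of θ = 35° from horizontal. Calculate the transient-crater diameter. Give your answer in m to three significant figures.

In SI units: v = 19200 m/s.
ρ_i^0.369 = 1720^0.369 = 15.63
d^0.75 = 26.2^0.75 = 11.58
v^0.47 = 19200^0.47 = 103.1
g^-0.24 = 3.71^-0.24 = 0.7300
(sin 35°)^1 = 0.5736^1 = 0.5736
D = 0.0488 × 15.63 × 11.58 × 103.1 × 0.7300 × 0.5736 = 381.3 m

D ≈ 381 m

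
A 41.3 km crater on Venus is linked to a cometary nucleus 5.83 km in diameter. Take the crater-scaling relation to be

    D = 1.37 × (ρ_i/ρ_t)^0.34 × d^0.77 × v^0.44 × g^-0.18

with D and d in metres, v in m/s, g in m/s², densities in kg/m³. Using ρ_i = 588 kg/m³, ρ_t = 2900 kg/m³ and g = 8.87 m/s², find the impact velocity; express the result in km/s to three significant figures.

Rearranging for v: v = [D / (1.37 · (588/2900)^0.34 · 5830^0.77 · 8.87^-0.18)]^(1/0.44).
D = 41300 m.
(588/2900)^0.34 = 0.5813
5830^0.77 = 793.5
8.87^-0.18 = 0.6751
Denominator = 1.37 × 0.5813 × 793.5 × 0.6751 = 426.6
D / 426.6 = 41300 / 426.6 = 96.81
v = 96.81^(1/0.44) = 96.81^2.2727 = 32614 m/s

v ≈ 32.6 km/s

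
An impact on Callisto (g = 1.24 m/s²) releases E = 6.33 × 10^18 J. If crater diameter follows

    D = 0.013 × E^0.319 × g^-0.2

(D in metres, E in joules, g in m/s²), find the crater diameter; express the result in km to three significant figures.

D ≈ 12.4 km

E^0.319 = (6.33 × 10^18)^0.319 = 9.946 × 10^5
g^-0.2 = 1.24^-0.2 = 0.9579
D = 0.013 × 9.946 × 10^5 × 0.9579 = 12385 m
   = 12.39 km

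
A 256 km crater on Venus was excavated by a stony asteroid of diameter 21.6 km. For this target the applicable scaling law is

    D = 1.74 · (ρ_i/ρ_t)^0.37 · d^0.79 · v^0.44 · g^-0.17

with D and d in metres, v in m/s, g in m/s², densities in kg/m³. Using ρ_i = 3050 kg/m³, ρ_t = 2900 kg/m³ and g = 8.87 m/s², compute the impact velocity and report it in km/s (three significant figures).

v ≈ 20.4 km/s

Rearranging for v: v = [D / (1.74 · (3050/2900)^0.37 · 21600^0.79 · 8.87^-0.17)]^(1/0.44).
D = 256000 m.
(3050/2900)^0.37 = 1.019
21600^0.79 = 2656
8.87^-0.17 = 0.6900
Denominator = 1.74 × 1.019 × 2656 × 0.6900 = 3249
D / 3249 = 256000 / 3249 = 78.79
v = 78.79^(1/0.44) = 78.79^2.2727 = 20423 m/s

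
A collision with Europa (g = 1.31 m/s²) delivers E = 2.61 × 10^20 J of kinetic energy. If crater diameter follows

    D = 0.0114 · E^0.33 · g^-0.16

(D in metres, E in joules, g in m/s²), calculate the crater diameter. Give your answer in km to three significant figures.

D ≈ 59.7 km

E^0.33 = (2.61 × 10^20)^0.33 = 5.464 × 10^6
g^-0.16 = 1.31^-0.16 = 0.9577
D = 0.0114 × 5.464 × 10^6 × 0.9577 = 59655 m
   = 59.65 km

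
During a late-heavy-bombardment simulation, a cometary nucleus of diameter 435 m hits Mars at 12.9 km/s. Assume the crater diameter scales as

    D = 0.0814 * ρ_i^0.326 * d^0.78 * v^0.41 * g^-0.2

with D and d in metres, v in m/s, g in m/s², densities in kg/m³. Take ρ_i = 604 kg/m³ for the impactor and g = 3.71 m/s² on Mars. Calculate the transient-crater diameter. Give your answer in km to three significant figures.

D ≈ 2.80 km

In SI units: v = 12900 m/s.
ρ_i^0.326 = 604^0.326 = 8.065
d^0.78 = 435^0.78 = 114.3
v^0.41 = 12900^0.41 = 48.46
g^-0.2 = 3.71^-0.2 = 0.7694
D = 0.0814 × 8.065 × 114.3 × 48.46 × 0.7694 = 2798 m
   = 2.798 km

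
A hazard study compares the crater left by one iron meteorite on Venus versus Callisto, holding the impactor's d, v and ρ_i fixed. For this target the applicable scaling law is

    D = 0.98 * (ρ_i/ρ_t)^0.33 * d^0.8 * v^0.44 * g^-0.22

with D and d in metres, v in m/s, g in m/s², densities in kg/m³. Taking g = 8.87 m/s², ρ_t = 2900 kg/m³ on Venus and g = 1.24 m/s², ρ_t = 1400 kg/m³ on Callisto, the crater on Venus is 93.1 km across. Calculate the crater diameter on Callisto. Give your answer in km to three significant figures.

D ≈ 183 km

The impactor-only factors (d, v, ρ_i) cancel in the ratio, leaving D_Callisto/D_Venus = (g_Callisto/g_Venus)^-0.22 · (ρ_t,Venus/ρ_t,Callisto)^0.33.
(1.24/8.87)^-0.22 = 0.1398^-0.22 = 1.542
(2900/1400)^0.33 = 2.071^0.33 = 1.272
Ratio = 1.542 × 1.272 = 1.961
D_Callisto = 1.961 × 93.1 km = 183 km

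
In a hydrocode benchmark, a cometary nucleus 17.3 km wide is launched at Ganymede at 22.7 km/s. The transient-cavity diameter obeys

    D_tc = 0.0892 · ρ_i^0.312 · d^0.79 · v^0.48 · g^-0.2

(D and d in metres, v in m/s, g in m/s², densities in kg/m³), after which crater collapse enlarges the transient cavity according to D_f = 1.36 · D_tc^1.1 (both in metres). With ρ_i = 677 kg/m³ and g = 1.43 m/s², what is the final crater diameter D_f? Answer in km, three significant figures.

D_f ≈ 793 km

In SI: d = 17300 m, v = 22700 m/s.
ρ_i^0.312 = 677^0.312 = 7.641
d^0.79 = 17300^0.79 = 2229
v^0.48 = 22700^0.48 = 123.3
g^-0.2 = 1.43^-0.2 = 0.9310
D_tc = 0.0892 × 7.641 × 2229 × 123.3 × 0.9310 = 1.744 × 10^5 m
D_f = 1.36 × (1.744 × 10^5)^1.1 = 7.929 × 10^5 m
     = 792.9 km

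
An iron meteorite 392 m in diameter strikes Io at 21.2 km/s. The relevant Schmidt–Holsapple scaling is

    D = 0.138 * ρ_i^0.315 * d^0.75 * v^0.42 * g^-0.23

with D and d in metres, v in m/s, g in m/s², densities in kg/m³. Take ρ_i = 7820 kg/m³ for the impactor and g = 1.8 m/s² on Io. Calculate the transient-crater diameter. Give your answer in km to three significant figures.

D ≈ 11.7 km

In SI units: v = 21200 m/s.
ρ_i^0.315 = 7820^0.315 = 16.84
d^0.75 = 392^0.75 = 88.10
v^0.42 = 21200^0.42 = 65.62
g^-0.23 = 1.8^-0.23 = 0.8735
D = 0.138 × 16.84 × 88.10 × 65.62 × 0.8735 = 11735 m
   = 11.74 km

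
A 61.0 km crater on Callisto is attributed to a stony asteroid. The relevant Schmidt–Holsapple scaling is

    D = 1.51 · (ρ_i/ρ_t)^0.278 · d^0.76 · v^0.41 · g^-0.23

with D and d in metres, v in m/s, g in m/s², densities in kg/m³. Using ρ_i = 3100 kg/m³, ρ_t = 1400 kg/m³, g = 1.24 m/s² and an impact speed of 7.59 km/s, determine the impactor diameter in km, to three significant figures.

d ≈ 7.41 km

Rearranging for d: d = [D / (1.51 · (3100/1400)^0.278 · 7590^0.41 · 1.24^-0.23)]^(1/0.76).
D = 61000 m.
(3100/1400)^0.278 = 1.247
7590^0.41 = 38.99
1.24^-0.23 = 0.9517
Denominator = 1.51 × 1.247 × 38.99 × 0.9517 = 69.87
D / 69.87 = 61000 / 69.87 = 873.0
d = 873.0^(1/0.76) = 873.0^1.3158 = 7409 m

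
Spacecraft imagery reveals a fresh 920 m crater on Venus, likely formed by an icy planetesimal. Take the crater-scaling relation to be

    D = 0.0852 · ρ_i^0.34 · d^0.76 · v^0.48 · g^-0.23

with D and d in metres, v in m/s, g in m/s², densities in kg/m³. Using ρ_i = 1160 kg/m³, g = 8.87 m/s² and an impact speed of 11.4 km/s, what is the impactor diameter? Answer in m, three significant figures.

Rearranging for d: d = [D / (0.0852 · 1160^0.34 · 11400^0.48 · 8.87^-0.23)]^(1/0.76).
1160^0.34 = 11.01
11400^0.48 = 88.58
8.87^-0.23 = 0.6053
Denominator = 0.0852 × 11.01 × 88.58 × 0.6053 = 50.30
D / 50.30 = 920 / 50.30 = 18.29
d = 18.29^(1/0.76) = 18.29^1.3158 = 45.80 m

d ≈ 45.8 m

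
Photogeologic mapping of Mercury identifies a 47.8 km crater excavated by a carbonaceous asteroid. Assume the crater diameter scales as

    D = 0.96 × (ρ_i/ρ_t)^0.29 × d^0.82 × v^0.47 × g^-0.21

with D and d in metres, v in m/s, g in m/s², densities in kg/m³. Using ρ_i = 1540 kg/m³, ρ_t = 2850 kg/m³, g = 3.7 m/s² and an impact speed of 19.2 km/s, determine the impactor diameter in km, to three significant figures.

d ≈ 3.26 km

Rearranging for d: d = [D / (0.96 · (1540/2850)^0.29 · 19200^0.47 · 3.7^-0.21)]^(1/0.82).
D = 47800 m.
(1540/2850)^0.29 = 0.8365
19200^0.47 = 103.1
3.7^-0.21 = 0.7598
Denominator = 0.96 × 0.8365 × 103.1 × 0.7598 = 62.91
D / 62.91 = 47800 / 62.91 = 759.8
d = 759.8^(1/0.82) = 759.8^1.2195 = 3258 m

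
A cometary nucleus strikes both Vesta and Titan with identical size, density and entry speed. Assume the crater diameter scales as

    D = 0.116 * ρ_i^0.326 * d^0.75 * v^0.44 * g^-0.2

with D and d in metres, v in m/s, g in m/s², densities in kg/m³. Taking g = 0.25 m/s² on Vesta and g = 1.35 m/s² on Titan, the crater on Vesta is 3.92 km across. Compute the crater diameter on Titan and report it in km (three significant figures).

D ≈ 2.80 km

All impactor-dependent factors cancel in the ratio, leaving D_Titan/D_Vesta = (g_Titan/g_Vesta)^-0.2.
(1.35/0.25)^-0.2 = 5.400^-0.2 = 0.7137
D_Titan = 0.7137 × 3.92 km = 2.80 km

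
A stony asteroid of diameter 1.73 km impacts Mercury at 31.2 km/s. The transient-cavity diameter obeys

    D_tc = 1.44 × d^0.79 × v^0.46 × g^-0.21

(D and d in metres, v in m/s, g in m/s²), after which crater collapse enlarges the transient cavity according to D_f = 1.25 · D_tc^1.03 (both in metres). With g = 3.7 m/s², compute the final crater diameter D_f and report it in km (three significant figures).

In SI: d = 1730 m, v = 31200 m/s.
d^0.79 = 1730^0.79 = 361.5
v^0.46 = 31200^0.46 = 116.8
g^-0.21 = 3.7^-0.21 = 0.7598
D_tc = 1.44 × 361.5 × 116.8 × 0.7598 = 46200 m
D_f = 1.25 × (46200)^1.03 = 79706 m
     = 79.71 km

D_f ≈ 79.7 km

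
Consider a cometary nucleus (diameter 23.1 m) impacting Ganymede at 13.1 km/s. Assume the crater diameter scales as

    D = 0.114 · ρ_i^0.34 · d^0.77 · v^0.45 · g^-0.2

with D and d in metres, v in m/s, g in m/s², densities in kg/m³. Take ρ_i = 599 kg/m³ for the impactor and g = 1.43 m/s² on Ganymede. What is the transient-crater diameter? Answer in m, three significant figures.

In SI units: v = 13100 m/s.
ρ_i^0.34 = 599^0.34 = 8.797
d^0.77 = 23.1^0.77 = 11.22
v^0.45 = 13100^0.45 = 71.25
g^-0.2 = 1.43^-0.2 = 0.9310
D = 0.114 × 8.797 × 11.22 × 71.25 × 0.9310 = 746.4 m

D ≈ 746 m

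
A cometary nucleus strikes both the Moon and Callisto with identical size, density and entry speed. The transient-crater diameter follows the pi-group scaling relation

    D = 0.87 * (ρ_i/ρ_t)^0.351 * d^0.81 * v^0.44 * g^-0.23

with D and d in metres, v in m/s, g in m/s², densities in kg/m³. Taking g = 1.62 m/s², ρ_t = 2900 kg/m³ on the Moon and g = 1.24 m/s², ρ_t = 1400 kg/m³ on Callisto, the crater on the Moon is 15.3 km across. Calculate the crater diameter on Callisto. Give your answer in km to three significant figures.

The impactor-only factors (d, v, ρ_i) cancel in the ratio, leaving D_Callisto/D_Moon = (g_Callisto/g_Moon)^-0.23 · (ρ_t,Moon/ρ_t,Callisto)^0.351.
(1.24/1.62)^-0.23 = 0.7654^-0.23 = 1.063
(2900/1400)^0.351 = 2.071^0.351 = 1.291
Ratio = 1.063 × 1.291 = 1.372
D_Callisto = 1.372 × 15.3 km = 21.0 km

D ≈ 21.0 km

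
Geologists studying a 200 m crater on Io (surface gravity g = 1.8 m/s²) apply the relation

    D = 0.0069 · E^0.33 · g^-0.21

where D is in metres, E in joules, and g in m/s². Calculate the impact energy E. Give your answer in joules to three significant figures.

Rearranging: E = [D / (0.0069 · g^-0.21)]^(1/0.33).
g^-0.21 = 1.8^-0.21 = 0.8839
D / (0.0069 × 0.8839) = 200 / (6.099 × 10^-3) = 3.279 × 10^4
E = (3.279 × 10^4)^3.0303 = 4.831 × 10^13 J

E ≈ 4.83 × 10^13 J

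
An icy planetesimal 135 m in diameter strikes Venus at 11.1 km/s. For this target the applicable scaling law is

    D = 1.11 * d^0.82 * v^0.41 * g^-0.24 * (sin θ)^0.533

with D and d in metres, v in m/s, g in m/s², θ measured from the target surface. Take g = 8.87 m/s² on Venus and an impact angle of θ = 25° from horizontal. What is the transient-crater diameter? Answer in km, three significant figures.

D ≈ 1.06 km

In SI units: v = 11100 m/s.
d^0.82 = 135^0.82 = 55.83
v^0.41 = 11100^0.41 = 45.56
g^-0.24 = 8.87^-0.24 = 0.5922
(sin 25°)^0.533 = 0.4226^0.533 = 0.6319
D = 1.11 × 55.83 × 45.56 × 0.5922 × 0.6319 = 1057 m
   = 1.057 km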